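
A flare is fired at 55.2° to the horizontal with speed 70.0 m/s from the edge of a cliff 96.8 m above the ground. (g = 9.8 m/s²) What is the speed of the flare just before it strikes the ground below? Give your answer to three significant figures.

82.4 m/s

v_x = 70.0 cos 55.2° = 39.95 m/s is unchanged throughout.
For the vertical component, v_y² = v_y0² + 2 g h = (57.48)² + 2×9.8×96.8 = 5201, so |v_y| = 72.12 m/s.
Impact speed = √(v_x² + v_y²) = √(1596 + 5201) = 82.4 m/s.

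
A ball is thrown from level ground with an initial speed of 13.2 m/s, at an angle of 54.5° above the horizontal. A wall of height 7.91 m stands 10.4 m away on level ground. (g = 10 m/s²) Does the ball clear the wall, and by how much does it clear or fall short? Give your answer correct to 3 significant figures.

No — it falls 2.53 m short of clearing the wall.

v_x = 13.2 cos 54.5° = 7.665 m/s; v_y0 = 13.2 sin 54.5° = 10.75 m/s.
Time to reach the wall: t = 10.4 / 7.665 = 1.357 s.
Height at that point: y = 10.75×1.357 − 5.000×1.357² = 5.381 m.
That is 7.91 − 5.381 = 2.53 m below the top of the wall, so the ball does not clear it.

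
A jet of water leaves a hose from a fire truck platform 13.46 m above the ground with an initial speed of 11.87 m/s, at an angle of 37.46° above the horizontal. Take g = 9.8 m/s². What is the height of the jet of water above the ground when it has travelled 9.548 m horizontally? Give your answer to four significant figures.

v_x = 11.87 cos 37.46° = 9.4221 m/s, v_y0 = 11.87 sin 37.46° = 7.2194 m/s.
Time to reach x = 9.548 m: t = x / v_x = 9.548 / 9.4221 = 1.0134 s.
y = 13.46 + v_y0 t − ½ g t² = 13.46 + 7.2194×1.0134 − 4.900×1.0134² = 15.74 m.

15.74 m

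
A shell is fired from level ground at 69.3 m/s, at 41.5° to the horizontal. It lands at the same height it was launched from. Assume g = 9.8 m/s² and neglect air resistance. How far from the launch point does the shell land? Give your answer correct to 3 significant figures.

Components: v_x = 69.3 cos 41.5° = 51.90 m/s, v_y = 69.3 sin 41.5° = 45.92 m/s.
Time of flight (same landing height): t = 2 v_y / g = 2 × 45.92 / 9.8 = 9.371 s.
Range: R = v_x · t = 51.90 × 9.371 = 486 m.

486 m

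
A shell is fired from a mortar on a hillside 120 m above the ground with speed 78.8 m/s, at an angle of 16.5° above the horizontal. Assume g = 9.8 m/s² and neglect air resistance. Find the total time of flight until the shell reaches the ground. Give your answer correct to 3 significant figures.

7.73 s

Vertical component: v_y = 78.8 sin 16.5° = 22.38 m/s.
Taking up as positive with launch at y = 120 m, landing at y = 0: 0 = 120 + 22.38 t − ½(9.8) t².
Solving 4.900 t² − 22.38 t − 120 = 0 gives t = [22.38 + √(22.38² + 4·4.900·120)] / 9.800 = 7.73 s.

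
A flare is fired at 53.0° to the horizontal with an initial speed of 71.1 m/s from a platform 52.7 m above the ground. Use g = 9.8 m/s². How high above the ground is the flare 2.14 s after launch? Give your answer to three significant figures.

v_y0 = 71.1 sin 53.0° = 56.78 m/s.
y(t) = 52.7 + v_y0 t − ½ g t² = 52.7 + 56.78×2.14 − ½×9.8×2.14² = 152 m.

152 m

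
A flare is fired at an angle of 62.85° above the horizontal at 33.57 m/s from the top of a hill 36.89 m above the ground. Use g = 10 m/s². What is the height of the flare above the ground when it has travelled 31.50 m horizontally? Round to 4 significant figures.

v_x = 33.57 cos 62.85° = 15.319 m/s, v_y0 = 33.57 sin 62.85° = 29.871 m/s.
Time to reach x = 31.50 m: t = x / v_x = 31.50 / 15.319 = 2.0563 s.
y = 36.89 + v_y0 t − ½ g t² = 36.89 + 29.871×2.0563 − 5.000×2.0563² = 77.17 m.

77.17 m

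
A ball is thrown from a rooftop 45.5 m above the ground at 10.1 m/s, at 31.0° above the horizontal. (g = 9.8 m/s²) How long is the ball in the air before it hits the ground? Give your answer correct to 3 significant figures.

3.62 s

Vertical component: v_y = 10.1 sin 31.0° = 5.202 m/s.
Taking up as positive with launch at y = 45.5 m, landing at y = 0: 0 = 45.5 + 5.202 t − ½(9.8) t².
Solving 4.900 t² − 5.202 t − 45.5 = 0 gives t = [5.202 + √(5.202² + 4·4.900·45.5)] / 9.800 = 3.62 s.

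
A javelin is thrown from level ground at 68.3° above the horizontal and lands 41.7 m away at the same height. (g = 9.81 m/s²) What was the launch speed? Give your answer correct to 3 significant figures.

24.4 m/s

On level ground, R = v₀² sin(2θ) / g, so v₀ = √(R g / sin 2θ).
sin(2 × 68.3°) = 0.6871.
v₀ = √(41.7 × 9.81 / 0.6871) = √595.4 = 24.4 m/s.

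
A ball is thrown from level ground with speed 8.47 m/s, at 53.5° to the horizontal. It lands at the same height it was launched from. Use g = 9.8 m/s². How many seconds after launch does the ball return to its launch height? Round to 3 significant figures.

Vertical component: v_y = 8.47 sin 53.5° = 6.809 m/s.
For a projectile landing at launch height, time of flight is t = 2 v_y / g = 2 × 6.809 / 9.8 = 1.39 s.

1.39 s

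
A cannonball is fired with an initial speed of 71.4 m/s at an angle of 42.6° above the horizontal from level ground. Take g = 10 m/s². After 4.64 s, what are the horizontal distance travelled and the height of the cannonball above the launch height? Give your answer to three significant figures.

v_x = 71.4 cos 42.6° = 52.56 m/s; v_y0 = 71.4 sin 42.6° = 48.33 m/s.
x = v_x t = 52.56 × 4.64 = 244 m.
y = v_y0 t − ½ g t² = 48.33×4.64 − 5.000×4.64² = 117 m.

x = 244 m, y = 117 m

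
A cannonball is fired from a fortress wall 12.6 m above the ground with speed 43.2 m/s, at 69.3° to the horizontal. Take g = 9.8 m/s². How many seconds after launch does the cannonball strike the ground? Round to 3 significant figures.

Vertical component: v_y = 43.2 sin 69.3° = 40.41 m/s.
Taking up as positive with launch at y = 12.6 m, landing at y = 0: 0 = 12.6 + 40.41 t − ½(9.8) t².
Solving 4.900 t² − 40.41 t − 12.6 = 0 gives t = [40.41 + √(40.41² + 4·4.900·12.6)] / 9.800 = 8.55 s.

8.55 s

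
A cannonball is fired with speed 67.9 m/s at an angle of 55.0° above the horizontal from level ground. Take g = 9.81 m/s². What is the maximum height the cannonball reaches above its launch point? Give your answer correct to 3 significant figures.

Vertical component of launch velocity: v_y = 67.9 sin 55.0° = 55.62 m/s.
At the highest point the vertical velocity is zero, so v_y² = 2 g h_max.
h_max = (55.62)² / (2 × 9.81) = 3094 / 19.62 = 158 m.

158 m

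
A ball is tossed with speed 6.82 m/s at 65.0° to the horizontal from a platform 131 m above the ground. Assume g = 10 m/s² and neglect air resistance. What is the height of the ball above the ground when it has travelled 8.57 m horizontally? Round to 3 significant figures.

v_x = 6.82 cos 65.0° = 2.882 m/s, v_y0 = 6.82 sin 65.0° = 6.181 m/s.
Time to reach x = 8.57 m: t = x / v_x = 8.57 / 2.882 = 2.974 s.
y = 131 + v_y0 t − ½ g t² = 131 + 6.181×2.974 − 5.000×2.974² = 105 m.

105 m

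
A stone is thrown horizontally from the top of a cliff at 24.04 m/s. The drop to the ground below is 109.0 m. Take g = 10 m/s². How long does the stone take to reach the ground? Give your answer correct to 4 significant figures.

4.669 s

The horizontal speed doesn't affect the fall. With v_y0 = 0, h = ½ g t².
t = √(2 × 109.0 / 10) = √21.800 = 4.669 s.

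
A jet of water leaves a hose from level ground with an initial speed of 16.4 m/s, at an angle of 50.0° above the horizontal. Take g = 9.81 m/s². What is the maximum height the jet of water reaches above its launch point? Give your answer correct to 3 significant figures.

8.04 m

Vertical component of launch velocity: v_y = 16.4 sin 50.0° = 12.56 m/s.
At the highest point the vertical velocity is zero, so v_y² = 2 g h_max.
h_max = (12.56)² / (2 × 9.81) = 157.8 / 19.62 = 8.04 m.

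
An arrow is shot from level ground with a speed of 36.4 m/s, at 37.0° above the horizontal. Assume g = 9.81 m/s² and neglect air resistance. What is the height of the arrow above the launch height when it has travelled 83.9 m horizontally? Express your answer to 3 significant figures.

22.4 m

v_x = 36.4 cos 37.0° = 29.07 m/s, v_y0 = 36.4 sin 37.0° = 21.91 m/s.
Time to reach x = 83.9 m: t = x / v_x = 83.9 / 29.07 = 2.886 s.
y = v_y0 t − ½ g t² = 21.91×2.886 − 4.905×2.886² = 22.4 m.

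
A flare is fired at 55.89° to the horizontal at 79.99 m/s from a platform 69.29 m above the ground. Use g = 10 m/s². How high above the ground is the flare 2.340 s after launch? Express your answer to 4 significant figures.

v_y0 = 79.99 sin 55.89° = 66.229 m/s.
y(t) = 69.29 + v_y0 t − ½ g t² = 69.29 + 66.229×2.340 − ½×10×2.340² = 196.9 m.

196.9 m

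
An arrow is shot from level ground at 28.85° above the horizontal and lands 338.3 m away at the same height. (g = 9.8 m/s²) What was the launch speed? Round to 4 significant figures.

62.63 m/s

On level ground, R = v₀² sin(2θ) / g, so v₀ = √(R g / sin 2θ).
sin(2 × 28.85°) = 0.8453.
v₀ = √(338.3 × 9.8 / 0.8453) = √3922.1 = 62.63 m/s.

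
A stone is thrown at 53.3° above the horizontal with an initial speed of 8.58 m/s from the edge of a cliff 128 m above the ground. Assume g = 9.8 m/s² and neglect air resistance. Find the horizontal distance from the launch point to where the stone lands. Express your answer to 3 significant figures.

30.1 m

Components: v_x = 8.58 cos 53.3° = 5.128 m/s, v_y = 8.58 sin 53.3° = 6.879 m/s.
Vertical: 0 = 128 + 6.879 t − ½(9.8) t² ⇒ 4.900 t² − 6.879 t − 128 = 0.
t = [6.879 + √(47.32 + 2509)] / 9.800 = 5.861 s.
Horizontal: R = v_x · t = 5.128 × 5.861 = 30.1 m.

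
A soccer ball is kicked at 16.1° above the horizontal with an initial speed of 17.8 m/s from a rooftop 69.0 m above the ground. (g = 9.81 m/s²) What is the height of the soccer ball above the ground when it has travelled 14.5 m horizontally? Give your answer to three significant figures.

v_x = 17.8 cos 16.1° = 17.10 m/s, v_y0 = 17.8 sin 16.1° = 4.936 m/s.
Time to reach x = 14.5 m: t = x / v_x = 14.5 / 17.10 = 0.8480 s.
y = 69.0 + v_y0 t − ½ g t² = 69.0 + 4.936×0.8480 − 4.905×0.8480² = 69.7 m.

69.7 m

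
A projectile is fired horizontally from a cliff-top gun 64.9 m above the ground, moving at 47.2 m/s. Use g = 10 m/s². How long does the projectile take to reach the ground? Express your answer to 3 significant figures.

3.60 s

The horizontal speed doesn't affect the fall. With v_y0 = 0, h = ½ g t².
t = √(2 × 64.9 / 10) = √12.98 = 3.60 s.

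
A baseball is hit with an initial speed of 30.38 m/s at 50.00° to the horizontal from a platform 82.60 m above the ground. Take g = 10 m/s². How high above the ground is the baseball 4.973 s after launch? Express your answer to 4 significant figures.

74.68 m

v_y0 = 30.38 sin 50.00° = 23.272 m/s.
y(t) = 82.60 + v_y0 t − ½ g t² = 82.60 + 23.272×4.973 − ½×10×4.973² = 74.68 m.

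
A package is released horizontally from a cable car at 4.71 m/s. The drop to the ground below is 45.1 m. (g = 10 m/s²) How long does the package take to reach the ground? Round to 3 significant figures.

The horizontal speed doesn't affect the fall. With v_y0 = 0, h = ½ g t².
t = √(2 × 45.1 / 10) = √9.020 = 3.00 s.

3.00 s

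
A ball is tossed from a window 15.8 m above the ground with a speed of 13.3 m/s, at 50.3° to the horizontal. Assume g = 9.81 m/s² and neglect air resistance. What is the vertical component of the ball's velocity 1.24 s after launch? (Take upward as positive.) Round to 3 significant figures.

Initial vertical component: v_y0 = 13.3 sin 50.3° = 10.23 m/s.
v_y(t) = v_y0 − g t = 10.23 − 9.81 × 1.24 = -1.93 m/s.

-1.93 m/s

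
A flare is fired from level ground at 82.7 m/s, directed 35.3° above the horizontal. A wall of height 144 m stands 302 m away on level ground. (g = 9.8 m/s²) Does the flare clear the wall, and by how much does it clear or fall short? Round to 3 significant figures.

No — it falls 28.3 m short of clearing the wall.

v_x = 82.7 cos 35.3° = 67.49 m/s; v_y0 = 82.7 sin 35.3° = 47.79 m/s.
Time to reach the wall: t = 302 / 67.49 = 4.475 s.
Height at that point: y = 47.79×4.475 − 4.900×4.475² = 115.7 m.
That is 144 − 115.7 = 28.3 m below the top of the wall, so the flare does not clear it.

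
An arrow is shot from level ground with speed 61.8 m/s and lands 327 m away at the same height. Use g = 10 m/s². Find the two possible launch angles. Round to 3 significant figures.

29.4° and 60.6°

Level-ground range: R = v₀² sin(2θ)/g ⇒ sin 2θ = R g / v₀² = 327×10/61.8² = 0.8562.
2θ = arcsin(0.8562) = 58.89° or 180° − 58.89° = 121.11°.
So θ = 29.4° or θ = 60.6°.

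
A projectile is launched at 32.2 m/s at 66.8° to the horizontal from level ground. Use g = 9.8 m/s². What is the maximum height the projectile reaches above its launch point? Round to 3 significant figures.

Vertical component of launch velocity: v_y = 32.2 sin 66.8° = 29.60 m/s.
At the highest point the vertical velocity is zero, so v_y² = 2 g h_max.
h_max = (29.60)² / (2 × 9.8) = 876.2 / 19.60 = 44.7 m.

44.7 m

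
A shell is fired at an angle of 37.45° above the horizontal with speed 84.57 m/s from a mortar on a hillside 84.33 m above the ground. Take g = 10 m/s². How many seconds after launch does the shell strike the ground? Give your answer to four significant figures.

Vertical component: v_y = 84.57 sin 37.45° = 51.424 m/s.
Taking up as positive with launch at y = 84.33 m, landing at y = 0: 0 = 84.33 + 51.424 t − ½(10) t².
Solving 5.000 t² − 51.424 t − 84.33 = 0 gives t = [51.424 + √(51.424² + 4·5.000·84.33)] / 10.00 = 11.72 s.

11.72 s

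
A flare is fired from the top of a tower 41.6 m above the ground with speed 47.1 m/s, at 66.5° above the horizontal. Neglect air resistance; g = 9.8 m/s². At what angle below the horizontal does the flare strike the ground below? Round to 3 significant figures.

70.1°

v_x = 47.1 cos 66.5° = 18.78 m/s.
At impact |v_y| = √(v_y0² + 2 g h) = √(43.19² + 2×9.8×41.6) = 51.78 m/s.
Angle below horizontal = arctan(|v_y| / v_x) = arctan(51.78 / 18.78) = 70.1°.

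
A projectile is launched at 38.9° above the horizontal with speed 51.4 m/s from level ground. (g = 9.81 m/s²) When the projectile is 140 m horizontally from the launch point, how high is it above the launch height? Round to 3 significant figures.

52.9 m

v_x = 51.4 cos 38.9° = 40.00 m/s, v_y0 = 51.4 sin 38.9° = 32.28 m/s.
Time to reach x = 140 m: t = x / v_x = 140 / 40.00 = 3.500 s.
y = v_y0 t − ½ g t² = 32.28×3.500 − 4.905×3.500² = 52.9 m.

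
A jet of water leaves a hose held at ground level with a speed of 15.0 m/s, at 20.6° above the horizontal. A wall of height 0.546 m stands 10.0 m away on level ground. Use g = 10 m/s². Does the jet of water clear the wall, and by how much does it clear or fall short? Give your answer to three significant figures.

v_x = 15.0 cos 20.6° = 14.04 m/s; v_y0 = 15.0 sin 20.6° = 5.278 m/s.
Time to reach the wall: t = 10.0 / 14.04 = 0.7123 s.
Height at that point: y = 5.278×0.7123 − 5.000×0.7123² = 1.223 m.
That is 1.223 − 0.546 = 0.677 m above the top of the wall, so the jet of water clears it.

Yes — it clears the wall by 0.677 m.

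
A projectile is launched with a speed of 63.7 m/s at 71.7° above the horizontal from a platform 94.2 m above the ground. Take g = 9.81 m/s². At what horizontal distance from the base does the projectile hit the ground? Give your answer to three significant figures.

275 m

Components: v_x = 63.7 cos 71.7° = 20.00 m/s, v_y = 63.7 sin 71.7° = 60.48 m/s.
Vertical: 0 = 94.2 + 60.48 t − ½(9.81) t² ⇒ 4.905 t² − 60.48 t − 94.2 = 0.
t = [60.48 + √(3658 + 1848)] / 9.810 = 13.73 s.
Horizontal: R = v_x · t = 20.00 × 13.73 = 275 m.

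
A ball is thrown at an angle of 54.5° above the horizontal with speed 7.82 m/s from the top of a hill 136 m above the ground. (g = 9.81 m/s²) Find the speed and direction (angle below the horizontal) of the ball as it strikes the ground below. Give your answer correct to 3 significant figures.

52.2 m/s at 85.0° below the horizontal

v_x = 7.82 cos 54.5° = 4.541 m/s (constant).
|v_y| at impact = √((6.366)² + 2×9.81×136) = 52.05 m/s.
Speed = √(4.541² + 52.05²) = 52.2 m/s; angle = arctan(52.05/4.541) = 85.0° below horizontal.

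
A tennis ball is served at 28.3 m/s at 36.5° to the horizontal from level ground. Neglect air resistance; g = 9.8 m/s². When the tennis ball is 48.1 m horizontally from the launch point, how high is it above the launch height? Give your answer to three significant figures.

v_x = 28.3 cos 36.5° = 22.75 m/s, v_y0 = 28.3 sin 36.5° = 16.83 m/s.
Time to reach x = 48.1 m: t = x / v_x = 48.1 / 22.75 = 2.114 s.
y = v_y0 t − ½ g t² = 16.83×2.114 − 4.900×2.114² = 13.7 m.

13.7 m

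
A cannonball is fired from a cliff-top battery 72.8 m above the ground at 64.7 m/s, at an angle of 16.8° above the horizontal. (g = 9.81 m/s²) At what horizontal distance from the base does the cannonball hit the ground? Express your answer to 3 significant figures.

Components: v_x = 64.7 cos 16.8° = 61.94 m/s, v_y = 64.7 sin 16.8° = 18.70 m/s.
Vertical: 0 = 72.8 + 18.70 t − ½(9.81) t² ⇒ 4.905 t² − 18.70 t − 72.8 = 0.
t = [18.70 + √(349.7 + 1428)] / 9.810 = 6.204 s.
Horizontal: R = v_x · t = 61.94 × 6.204 = 384 m.

384 m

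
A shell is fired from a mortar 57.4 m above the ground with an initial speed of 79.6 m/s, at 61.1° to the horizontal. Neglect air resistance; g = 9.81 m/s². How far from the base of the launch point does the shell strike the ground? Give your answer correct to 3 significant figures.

Components: v_x = 79.6 cos 61.1° = 38.47 m/s, v_y = 79.6 sin 61.1° = 69.69 m/s.
Vertical: 0 = 57.4 + 69.69 t − ½(9.81) t² ⇒ 4.905 t² − 69.69 t − 57.4 = 0.
t = [69.69 + √(4857 + 1126)] / 9.810 = 14.99 s.
Horizontal: R = v_x · t = 38.47 × 14.99 = 577 m.

577 m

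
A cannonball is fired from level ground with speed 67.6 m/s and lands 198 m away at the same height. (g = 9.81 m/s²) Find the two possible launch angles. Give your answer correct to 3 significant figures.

Level-ground range: R = v₀² sin(2θ)/g ⇒ sin 2θ = R g / v₀² = 198×9.81/67.6² = 0.4251.
2θ = arcsin(0.4251) = 25.16° or 180° − 25.16° = 154.84°.
So θ = 12.6° or θ = 77.4°.

12.6° and 77.4°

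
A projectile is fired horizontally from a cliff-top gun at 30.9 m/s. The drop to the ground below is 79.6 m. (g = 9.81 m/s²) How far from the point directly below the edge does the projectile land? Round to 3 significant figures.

Initial vertical velocity is zero, so the fall time comes from h = ½ g t²: t = √(2 × 79.6 / 9.81) = 4.028 s.
Horizontal motion is uniform at 30.9 m/s, so x = 30.9 × 4.028 = 124 m.

124 m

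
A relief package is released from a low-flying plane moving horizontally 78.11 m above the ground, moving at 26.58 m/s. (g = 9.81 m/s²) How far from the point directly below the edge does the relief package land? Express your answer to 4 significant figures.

106.1 m

Initial vertical velocity is zero, so the fall time comes from h = ½ g t²: t = √(2 × 78.11 / 9.81) = 3.9906 s.
Horizontal motion is uniform at 26.58 m/s, so x = 26.58 × 3.9906 = 106.1 m.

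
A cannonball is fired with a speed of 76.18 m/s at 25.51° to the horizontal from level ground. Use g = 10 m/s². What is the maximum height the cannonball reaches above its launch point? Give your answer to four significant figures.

53.82 m

Vertical component of launch velocity: v_y = 76.18 sin 25.51° = 32.808 m/s.
At the highest point the vertical velocity is zero, so v_y² = 2 g h_max.
h_max = (32.808)² / (2 × 10) = 1076.4 / 20.00 = 53.82 m.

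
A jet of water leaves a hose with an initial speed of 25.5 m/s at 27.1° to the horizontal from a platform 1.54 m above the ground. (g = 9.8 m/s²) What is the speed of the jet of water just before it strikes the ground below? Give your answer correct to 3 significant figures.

26.1 m/s

v_x = 25.5 cos 27.1° = 22.70 m/s is unchanged throughout.
For the vertical component, v_y² = v_y0² + 2 g h = (11.62)² + 2×9.8×1.54 = 165.2, so |v_y| = 12.85 m/s.
Impact speed = √(v_x² + v_y²) = √(515.3 + 165.2) = 26.1 m/s.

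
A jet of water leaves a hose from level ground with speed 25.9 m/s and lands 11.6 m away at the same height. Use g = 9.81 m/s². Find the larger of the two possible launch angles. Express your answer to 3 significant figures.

Level-ground range: R = v₀² sin(2θ)/g ⇒ sin 2θ = R g / v₀² = 11.6×9.81/25.9² = 0.1696.
2θ = arcsin(0.1696) = 9.765° or 180° − 9.765° = 170.235°.
So θ = 4.88° or θ = 85.1°.

85.1°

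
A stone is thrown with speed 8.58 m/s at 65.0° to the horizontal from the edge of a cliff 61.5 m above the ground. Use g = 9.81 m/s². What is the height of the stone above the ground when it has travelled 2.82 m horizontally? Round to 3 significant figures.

64.6 m

v_x = 8.58 cos 65.0° = 3.626 m/s, v_y0 = 8.58 sin 65.0° = 7.776 m/s.
Time to reach x = 2.82 m: t = x / v_x = 2.82 / 3.626 = 0.7777 s.
y = 61.5 + v_y0 t − ½ g t² = 61.5 + 7.776×0.7777 − 4.905×0.7777² = 64.6 m.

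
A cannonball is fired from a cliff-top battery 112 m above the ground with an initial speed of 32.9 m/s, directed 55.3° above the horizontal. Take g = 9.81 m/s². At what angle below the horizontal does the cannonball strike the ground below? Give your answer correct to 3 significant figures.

v_x = 32.9 cos 55.3° = 18.73 m/s.
At impact |v_y| = √(v_y0² + 2 g h) = √(27.05² + 2×9.81×112) = 54.12 m/s.
Angle below horizontal = arctan(|v_y| / v_x) = arctan(54.12 / 18.73) = 70.9°.

70.9°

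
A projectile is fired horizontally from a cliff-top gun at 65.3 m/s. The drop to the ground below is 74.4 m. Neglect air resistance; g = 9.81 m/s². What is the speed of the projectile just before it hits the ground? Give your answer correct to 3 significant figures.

Fall time: t = √(2 × 74.4 / 9.81) = 3.895 s.
At impact: v_x = 65.3 m/s (unchanged), v_y = g t = 9.81 × 3.895 = 38.21 m/s.
Speed = √(v_x² + v_y²) = √(4264 + 1460) = 75.7 m/s.

75.7 m/s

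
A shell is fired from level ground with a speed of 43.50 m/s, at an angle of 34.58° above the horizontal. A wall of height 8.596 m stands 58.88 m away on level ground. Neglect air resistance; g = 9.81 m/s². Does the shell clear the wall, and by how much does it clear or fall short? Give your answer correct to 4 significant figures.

v_x = 43.50 cos 34.58° = 35.815 m/s; v_y0 = 43.50 sin 34.58° = 24.689 m/s.
Time to reach the wall: t = 58.88 / 35.815 = 1.6440 s.
Height at that point: y = 24.689×1.6440 − 4.905×1.6440² = 27.332 m.
That is 27.332 − 8.596 = 18.74 m above the top of the wall, so the shell clears it.

Yes — it clears the wall by 18.74 m.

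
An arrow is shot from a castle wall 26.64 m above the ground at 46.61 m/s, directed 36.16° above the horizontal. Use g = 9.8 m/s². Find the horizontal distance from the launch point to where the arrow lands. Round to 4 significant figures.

242.9 m

Components: v_x = 46.61 cos 36.16° = 37.632 m/s, v_y = 46.61 sin 36.16° = 27.502 m/s.
Vertical: 0 = 26.64 + 27.502 t − ½(9.8) t² ⇒ 4.900 t² − 27.502 t − 26.64 = 0.
t = [27.502 + √(756.36 + 522.14)] / 9.800 = 6.4549 s.
Horizontal: R = v_x · t = 37.632 × 6.4549 = 242.9 m.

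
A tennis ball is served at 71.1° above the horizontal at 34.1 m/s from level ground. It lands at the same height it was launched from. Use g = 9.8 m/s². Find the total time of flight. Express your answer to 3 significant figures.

6.58 s

Vertical component: v_y = 34.1 sin 71.1° = 32.26 m/s.
For a projectile landing at launch height, time of flight is t = 2 v_y / g = 2 × 32.26 / 9.8 = 6.58 s.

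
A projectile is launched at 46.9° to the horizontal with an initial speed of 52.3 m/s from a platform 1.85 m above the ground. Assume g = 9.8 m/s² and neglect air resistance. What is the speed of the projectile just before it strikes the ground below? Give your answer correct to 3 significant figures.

v_x = 52.3 cos 46.9° = 35.74 m/s is unchanged throughout.
For the vertical component, v_y² = v_y0² + 2 g h = (38.19)² + 2×9.8×1.85 = 1495, so |v_y| = 38.67 m/s.
Impact speed = √(v_x² + v_y²) = √(1277 + 1495) = 52.6 m/s.

52.6 m/s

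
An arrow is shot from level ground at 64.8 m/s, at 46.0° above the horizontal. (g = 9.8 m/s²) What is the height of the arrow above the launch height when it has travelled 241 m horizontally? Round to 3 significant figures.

v_x = 64.8 cos 46.0° = 45.01 m/s, v_y0 = 64.8 sin 46.0° = 46.61 m/s.
Time to reach x = 241 m: t = x / v_x = 241 / 45.01 = 5.354 s.
y = v_y0 t − ½ g t² = 46.61×5.354 − 4.900×5.354² = 109 m.

109 m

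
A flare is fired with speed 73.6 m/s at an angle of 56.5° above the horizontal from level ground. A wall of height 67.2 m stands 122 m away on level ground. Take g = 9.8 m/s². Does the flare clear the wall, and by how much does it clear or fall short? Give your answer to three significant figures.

v_x = 73.6 cos 56.5° = 40.62 m/s; v_y0 = 73.6 sin 56.5° = 61.37 m/s.
Time to reach the wall: t = 122 / 40.62 = 3.003 s.
Height at that point: y = 61.37×3.003 − 4.900×3.003² = 140.1 m.
That is 140.1 − 67.2 = 72.9 m above the top of the wall, so the flare clears it.

Yes — it clears the wall by 72.9 m.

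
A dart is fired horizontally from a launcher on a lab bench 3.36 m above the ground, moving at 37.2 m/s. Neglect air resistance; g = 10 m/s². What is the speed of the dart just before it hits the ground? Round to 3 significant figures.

Fall time: t = √(2 × 3.36 / 10) = 0.8198 s.
At impact: v_x = 37.2 m/s (unchanged), v_y = g t = 10 × 0.8198 = 8.198 m/s.
Speed = √(v_x² + v_y²) = √(1384 + 67.21) = 38.1 m/s.

38.1 m/s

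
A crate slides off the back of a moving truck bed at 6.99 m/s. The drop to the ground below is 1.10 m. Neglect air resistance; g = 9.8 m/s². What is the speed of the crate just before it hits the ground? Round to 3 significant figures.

Fall time: t = √(2 × 1.10 / 9.8) = 0.4738 s.
At impact: v_x = 6.99 m/s (unchanged), v_y = g t = 9.8 × 0.4738 = 4.643 m/s.
Speed = √(v_x² + v_y²) = √(48.86 + 21.56) = 8.39 m/s.

8.39 m/s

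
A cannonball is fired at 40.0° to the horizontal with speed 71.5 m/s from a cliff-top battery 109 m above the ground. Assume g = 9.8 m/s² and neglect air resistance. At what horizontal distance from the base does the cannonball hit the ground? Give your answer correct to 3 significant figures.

Components: v_x = 71.5 cos 40.0° = 54.77 m/s, v_y = 71.5 sin 40.0° = 45.96 m/s.
Vertical: 0 = 109 + 45.96 t − ½(9.8) t² ⇒ 4.900 t² − 45.96 t − 109 = 0.
t = [45.96 + √(2112 + 2136)] / 9.800 = 11.34 s.
Horizontal: R = v_x · t = 54.77 × 11.34 = 621 m.

621 m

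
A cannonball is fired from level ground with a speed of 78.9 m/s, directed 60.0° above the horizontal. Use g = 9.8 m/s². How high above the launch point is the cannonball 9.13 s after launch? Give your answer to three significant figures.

v_y0 = 78.9 sin 60.0° = 68.33 m/s.
y(t) = v_y0 t − ½ g t² = 68.33×9.13 − 4.900×9.13² = 215 m.

215 m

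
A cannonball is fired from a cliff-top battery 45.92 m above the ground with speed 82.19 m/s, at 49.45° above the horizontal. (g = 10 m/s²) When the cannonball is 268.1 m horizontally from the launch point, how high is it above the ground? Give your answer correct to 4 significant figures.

v_x = 82.19 cos 49.45° = 53.433 m/s, v_y0 = 82.19 sin 49.45° = 62.451 m/s.
Time to reach x = 268.1 m: t = x / v_x = 268.1 / 53.433 = 5.0175 s.
y = 45.92 + v_y0 t − ½ g t² = 45.92 + 62.451×5.0175 − 5.000×5.0175² = 233.4 m.

233.4 m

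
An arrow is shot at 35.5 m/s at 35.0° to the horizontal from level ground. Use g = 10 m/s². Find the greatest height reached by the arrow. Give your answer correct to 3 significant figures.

20.7 m

Vertical component of launch velocity: v_y = 35.5 sin 35.0° = 20.36 m/s.
At the highest point the vertical velocity is zero, so v_y² = 2 g h_max.
h_max = (20.36)² / (2 × 10) = 414.5 / 20.00 = 20.7 m.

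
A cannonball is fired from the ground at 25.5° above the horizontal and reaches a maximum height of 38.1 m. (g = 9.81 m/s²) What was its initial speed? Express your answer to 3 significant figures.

At maximum height v_y = 0, so (v₀ sin θ)² = 2 g H.
v₀ sin 25.5° = √(2 × 9.81 × 38.1) = 27.34 m/s.
v₀ = 27.34 / sin 25.5° = 27.34 / 0.4305 = 63.5 m/s.

63.5 m/s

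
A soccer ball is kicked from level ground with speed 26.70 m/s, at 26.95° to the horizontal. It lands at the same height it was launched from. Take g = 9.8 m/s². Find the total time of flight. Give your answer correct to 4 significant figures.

Vertical component: v_y = 26.70 sin 26.95° = 12.101 m/s.
For a projectile landing at launch height, time of flight is t = 2 v_y / g = 2 × 12.101 / 9.8 = 2.470 s.

2.470 s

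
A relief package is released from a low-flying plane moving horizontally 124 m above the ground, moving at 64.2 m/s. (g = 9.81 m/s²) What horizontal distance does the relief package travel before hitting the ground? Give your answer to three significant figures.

Initial vertical velocity is zero, so the fall time comes from h = ½ g t²: t = √(2 × 124 / 9.81) = 5.028 s.
Horizontal motion is uniform at 64.2 m/s, so x = 64.2 × 5.028 = 323 m.

323 m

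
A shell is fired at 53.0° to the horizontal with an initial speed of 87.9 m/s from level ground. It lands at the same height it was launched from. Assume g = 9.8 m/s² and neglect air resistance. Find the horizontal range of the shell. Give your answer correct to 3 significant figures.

Components: v_x = 87.9 cos 53.0° = 52.90 m/s, v_y = 87.9 sin 53.0° = 70.20 m/s.
Time of flight (same landing height): t = 2 v_y / g = 2 × 70.20 / 9.8 = 14.33 s.
Range: R = v_x · t = 52.90 × 14.33 = 758 m.

758 m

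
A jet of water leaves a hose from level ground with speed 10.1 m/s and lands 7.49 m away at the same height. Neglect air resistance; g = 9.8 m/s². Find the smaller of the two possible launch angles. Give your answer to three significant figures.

23.0°

Level-ground range: R = v₀² sin(2θ)/g ⇒ sin 2θ = R g / v₀² = 7.49×9.8/10.1² = 0.7196.
2θ = arcsin(0.7196) = 46.02° or 180° − 46.02° = 133.98°.
So θ = 23.0° or θ = 67.0°.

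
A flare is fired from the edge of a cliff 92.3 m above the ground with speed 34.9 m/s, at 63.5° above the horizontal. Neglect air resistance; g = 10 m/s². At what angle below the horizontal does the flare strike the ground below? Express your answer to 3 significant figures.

v_x = 34.9 cos 63.5° = 15.57 m/s.
At impact |v_y| = √(v_y0² + 2 g h) = √(31.23² + 2×10×92.3) = 53.12 m/s.
Angle below horizontal = arctan(|v_y| / v_x) = arctan(53.12 / 15.57) = 73.7°.

73.7°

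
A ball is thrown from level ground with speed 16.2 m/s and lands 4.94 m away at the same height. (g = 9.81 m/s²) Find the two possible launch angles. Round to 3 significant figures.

Level-ground range: R = v₀² sin(2θ)/g ⇒ sin 2θ = R g / v₀² = 4.94×9.81/16.2² = 0.1847.
2θ = arcsin(0.1847) = 10.64° or 180° − 10.64° = 169.36°.
So θ = 5.32° or θ = 84.7°.

5.32° and 84.7°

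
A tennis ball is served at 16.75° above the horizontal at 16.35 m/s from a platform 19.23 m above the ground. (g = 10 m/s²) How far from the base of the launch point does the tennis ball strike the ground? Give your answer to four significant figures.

38.95 m

Components: v_x = 16.35 cos 16.75° = 15.656 m/s, v_y = 16.35 sin 16.75° = 4.7120 m/s.
Vertical: 0 = 19.23 + 4.7120 t − ½(10) t² ⇒ 5.000 t² − 4.7120 t − 19.23 = 0.
t = [4.7120 + √(22.203 + 384.60)] / 10.00 = 2.4881 s.
Horizontal: R = v_x · t = 15.656 × 2.4881 = 38.95 m.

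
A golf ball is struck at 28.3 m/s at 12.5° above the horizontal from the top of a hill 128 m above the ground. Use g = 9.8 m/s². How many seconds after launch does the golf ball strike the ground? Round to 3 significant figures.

Vertical component: v_y = 28.3 sin 12.5° = 6.125 m/s.
Taking up as positive with launch at y = 128 m, landing at y = 0: 0 = 128 + 6.125 t − ½(9.8) t².
Solving 4.900 t² − 6.125 t − 128 = 0 gives t = [6.125 + √(6.125² + 4·4.900·128)] / 9.800 = 5.77 s.

5.77 s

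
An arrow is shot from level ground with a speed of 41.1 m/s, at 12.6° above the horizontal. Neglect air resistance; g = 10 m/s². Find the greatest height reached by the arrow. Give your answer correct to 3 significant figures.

Vertical component of launch velocity: v_y = 41.1 sin 12.6° = 8.966 m/s.
At the highest point the vertical velocity is zero, so v_y² = 2 g h_max.
h_max = (8.966)² / (2 × 10) = 80.39 / 20.00 = 4.02 m.

4.02 m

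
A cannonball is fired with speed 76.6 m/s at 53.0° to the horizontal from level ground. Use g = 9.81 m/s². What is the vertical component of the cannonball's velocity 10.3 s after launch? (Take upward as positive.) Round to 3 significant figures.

-39.9 m/s

Initial vertical component: v_y0 = 76.6 sin 53.0° = 61.18 m/s.
v_y(t) = v_y0 − g t = 61.18 − 9.81 × 10.3 = -39.9 m/s.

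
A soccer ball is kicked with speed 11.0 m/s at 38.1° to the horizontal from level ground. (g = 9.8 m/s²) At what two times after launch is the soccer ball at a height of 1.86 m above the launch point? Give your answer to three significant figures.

v_y0 = 11.0 sin 38.1° = 6.787 m/s.
Set y = v_y0 t − ½ g t² = 1.86: 4.900 t² − 6.787 t + 1.86 = 0.
t = [6.787 ± √(46.06 − 36.46)] / 9.8 = (6.787 ± 3.098) / 9.8, giving t = 0.376 s or t = 1.01 s.
So the soccer ball is at 1.86 m at t = 0.376 s (rising) and t = 1.01 s (falling).

0.376 s and 1.01 s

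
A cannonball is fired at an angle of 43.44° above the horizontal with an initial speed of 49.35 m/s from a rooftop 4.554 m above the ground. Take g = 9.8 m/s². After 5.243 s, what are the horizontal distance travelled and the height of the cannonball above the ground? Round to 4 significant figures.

x = 187.9 m, y = 47.77 m

v_x = 49.35 cos 43.44° = 35.833 m/s; v_y0 = 49.35 sin 43.44° = 33.933 m/s.
x = v_x t = 35.833 × 5.243 = 187.9 m.
y = 4.554 + v_y0 t − ½ g t² = 47.77 m.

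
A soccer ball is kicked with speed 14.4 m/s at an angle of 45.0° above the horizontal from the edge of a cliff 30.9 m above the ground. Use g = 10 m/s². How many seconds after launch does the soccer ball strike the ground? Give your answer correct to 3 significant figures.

Vertical component: v_y = 14.4 sin 45.0° = 10.18 m/s.
Taking up as positive with launch at y = 30.9 m, landing at y = 0: 0 = 30.9 + 10.18 t − ½(10) t².
Solving 5.000 t² − 10.18 t − 30.9 = 0 gives t = [10.18 + √(10.18² + 4·5.000·30.9)] / 10.00 = 3.70 s.

3.70 s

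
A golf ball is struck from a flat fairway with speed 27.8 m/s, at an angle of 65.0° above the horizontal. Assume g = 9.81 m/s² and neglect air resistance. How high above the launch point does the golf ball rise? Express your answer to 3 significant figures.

Vertical component of launch velocity: v_y = 27.8 sin 65.0° = 25.20 m/s.
At the highest point the vertical velocity is zero, so v_y² = 2 g h_max.
h_max = (25.20)² / (2 × 9.81) = 635.0 / 19.62 = 32.4 m.

32.4 m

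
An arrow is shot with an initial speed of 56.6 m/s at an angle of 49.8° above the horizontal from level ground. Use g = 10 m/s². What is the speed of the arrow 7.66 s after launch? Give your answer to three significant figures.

v_x = 56.6 cos 49.8° = 36.53 m/s (constant).
v_y(t) = 56.6 sin 49.8° − g t = 43.23 − 10 × 7.66 = -33.37 m/s.
Speed = √(v_x² + v_y²) = √(1334 + 1114) = 49.5 m/s.

49.5 m/s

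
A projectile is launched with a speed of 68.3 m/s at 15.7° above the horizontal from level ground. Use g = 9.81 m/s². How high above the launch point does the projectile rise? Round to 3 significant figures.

Vertical component of launch velocity: v_y = 68.3 sin 15.7° = 18.48 m/s.
At the highest point the vertical velocity is zero, so v_y² = 2 g h_max.
h_max = (18.48)² / (2 × 9.81) = 341.5 / 19.62 = 17.4 m.

17.4 m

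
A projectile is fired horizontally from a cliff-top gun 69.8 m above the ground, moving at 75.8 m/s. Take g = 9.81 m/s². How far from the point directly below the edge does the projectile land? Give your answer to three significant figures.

286 m

Initial vertical velocity is zero, so the fall time comes from h = ½ g t²: t = √(2 × 69.8 / 9.81) = 3.772 s.
Horizontal motion is uniform at 75.8 m/s, so x = 75.8 × 3.772 = 286 m.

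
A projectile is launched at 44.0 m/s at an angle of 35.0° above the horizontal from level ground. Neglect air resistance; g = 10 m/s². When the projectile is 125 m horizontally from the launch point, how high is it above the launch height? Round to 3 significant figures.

v_x = 44.0 cos 35.0° = 36.04 m/s, v_y0 = 44.0 sin 35.0° = 25.24 m/s.
Time to reach x = 125 m: t = x / v_x = 125 / 36.04 = 3.468 s.
y = v_y0 t − ½ g t² = 25.24×3.468 − 5.000×3.468² = 27.4 m.

27.4 m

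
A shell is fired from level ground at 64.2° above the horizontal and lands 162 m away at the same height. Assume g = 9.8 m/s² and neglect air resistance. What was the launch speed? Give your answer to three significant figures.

45.0 m/s

On level ground, R = v₀² sin(2θ) / g, so v₀ = √(R g / sin 2θ).
sin(2 × 64.2°) = 0.7837.
v₀ = √(162 × 9.8 / 0.7837) = √2026 = 45.0 m/s.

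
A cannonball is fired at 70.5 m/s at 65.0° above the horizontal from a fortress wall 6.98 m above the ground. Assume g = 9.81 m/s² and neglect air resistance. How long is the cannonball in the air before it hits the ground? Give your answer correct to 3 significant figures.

Vertical component: v_y = 70.5 sin 65.0° = 63.89 m/s.
Taking up as positive with launch at y = 6.98 m, landing at y = 0: 0 = 6.98 + 63.89 t − ½(9.81) t².
Solving 4.905 t² − 63.89 t − 6.98 = 0 gives t = [63.89 + √(63.89² + 4·4.905·6.98)] / 9.810 = 13.1 s.

13.1 s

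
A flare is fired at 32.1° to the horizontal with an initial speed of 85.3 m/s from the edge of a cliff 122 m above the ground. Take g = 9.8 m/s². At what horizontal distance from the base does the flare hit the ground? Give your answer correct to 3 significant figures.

826 m

Components: v_x = 85.3 cos 32.1° = 72.26 m/s, v_y = 85.3 sin 32.1° = 45.33 m/s.
Vertical: 0 = 122 + 45.33 t − ½(9.8) t² ⇒ 4.900 t² − 45.33 t − 122 = 0.
t = [45.33 + √(2055 + 2391)] / 9.800 = 11.43 s.
Horizontal: R = v_x · t = 72.26 × 11.43 = 826 m.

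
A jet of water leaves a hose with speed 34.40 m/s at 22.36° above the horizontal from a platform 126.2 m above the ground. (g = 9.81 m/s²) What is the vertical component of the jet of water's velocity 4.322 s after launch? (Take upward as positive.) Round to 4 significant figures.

-29.31 m/s

Initial vertical component: v_y0 = 34.40 sin 22.36° = 13.087 m/s.
v_y(t) = v_y0 − g t = 13.087 − 9.81 × 4.322 = -29.31 m/s.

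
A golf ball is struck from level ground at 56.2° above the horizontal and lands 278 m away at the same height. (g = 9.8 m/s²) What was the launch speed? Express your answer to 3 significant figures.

54.3 m/s

On level ground, R = v₀² sin(2θ) / g, so v₀ = √(R g / sin 2θ).
sin(2 × 56.2°) = 0.9245.
v₀ = √(278 × 9.8 / 0.9245) = √2947 = 54.3 m/s.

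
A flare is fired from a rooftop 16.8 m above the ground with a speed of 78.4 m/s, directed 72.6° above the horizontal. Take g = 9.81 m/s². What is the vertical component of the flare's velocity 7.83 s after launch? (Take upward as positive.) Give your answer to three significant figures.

Initial vertical component: v_y0 = 78.4 sin 72.6° = 74.81 m/s.
v_y(t) = v_y0 − g t = 74.81 − 9.81 × 7.83 = -2.00 m/s.

-2.00 m/s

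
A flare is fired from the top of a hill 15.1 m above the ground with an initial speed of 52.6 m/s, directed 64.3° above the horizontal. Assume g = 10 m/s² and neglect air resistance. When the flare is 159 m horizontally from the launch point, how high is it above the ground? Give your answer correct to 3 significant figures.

v_x = 52.6 cos 64.3° = 22.81 m/s, v_y0 = 52.6 sin 64.3° = 47.40 m/s.
Time to reach x = 159 m: t = x / v_x = 159 / 22.81 = 6.971 s.
y = 15.1 + v_y0 t − ½ g t² = 15.1 + 47.40×6.971 − 5.000×6.971² = 103 m.

103 m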